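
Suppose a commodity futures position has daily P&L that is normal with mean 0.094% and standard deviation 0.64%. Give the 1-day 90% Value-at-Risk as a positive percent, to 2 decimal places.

0.73%

At 90% one-sided, z = 1.282.
VaR = −μ + z·σ = −(0.094%) + 1.282 × 0.64% = 0.726%.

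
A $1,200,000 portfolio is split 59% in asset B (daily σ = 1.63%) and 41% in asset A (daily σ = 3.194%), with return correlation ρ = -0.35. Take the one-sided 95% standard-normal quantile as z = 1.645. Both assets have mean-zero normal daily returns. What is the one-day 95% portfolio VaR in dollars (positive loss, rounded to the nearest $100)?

σ_p² = 0.59²·1.63² + 0.41²·3.194² + 2·-0.35·0.59·0.41·1.63·3.194 = 1.7582 (%²).
σ_p = √1.7582 = 1.326%.
VaR = 1.645 × 1.326% = 2.181%; on $1,200,000 that is $26,172.

$26,200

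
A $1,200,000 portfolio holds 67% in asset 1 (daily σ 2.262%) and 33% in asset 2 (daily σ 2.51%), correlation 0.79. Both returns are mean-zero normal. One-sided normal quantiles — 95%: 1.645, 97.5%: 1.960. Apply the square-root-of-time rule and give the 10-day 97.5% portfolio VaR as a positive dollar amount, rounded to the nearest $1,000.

σ_p = √(0.67²·2.262² + 0.33²·2.51² + 2·0.79·0.67·0.33·2.262·2.51) = 2.229%.
σ_{10d} = 2.229% × √10 = 7.049%.
VaR = 1.960 × 7.049% = 13.816%; on $1,200,000 that is $165,792.

$166,000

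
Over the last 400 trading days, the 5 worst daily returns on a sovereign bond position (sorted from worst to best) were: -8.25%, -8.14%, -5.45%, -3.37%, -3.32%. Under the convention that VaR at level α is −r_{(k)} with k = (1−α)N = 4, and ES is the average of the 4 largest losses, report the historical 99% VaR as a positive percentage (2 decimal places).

3.37%

k = 4; the 4th lowest return is -3.37%, so VaR = 3.37%.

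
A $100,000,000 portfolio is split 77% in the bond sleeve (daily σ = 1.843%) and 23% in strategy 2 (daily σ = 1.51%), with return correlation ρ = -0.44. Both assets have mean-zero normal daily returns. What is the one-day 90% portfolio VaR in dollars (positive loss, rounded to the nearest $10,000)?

$1,670,000

σ_p² = 0.77²·1.843² + 0.23²·1.51² + 2·-0.44·0.77·0.23·1.843·1.51 = 1.7008 (%²).
σ_p = √1.7008 = 1.304%.
At 90%, z = 1.282.
VaR = 1.282 × 1.304% = 1.672%; on $100,000,000 that is $1,672,000.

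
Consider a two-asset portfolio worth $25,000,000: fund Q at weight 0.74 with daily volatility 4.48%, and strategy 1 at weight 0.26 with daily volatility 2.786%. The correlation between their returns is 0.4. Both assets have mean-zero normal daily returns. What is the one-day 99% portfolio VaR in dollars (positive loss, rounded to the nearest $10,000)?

$2,130,000

σ_p² = 0.74²·4.48² + 0.26²·2.786² + 2·0.4·0.74·0.26·4.48·2.786 = 13.4364 (%²).
σ_p = √13.4364 = 3.666%.
At 99%, z = 2.326.
VaR = 2.326 × 3.666% = 8.527%; on $25,000,000 that is $2,131,750.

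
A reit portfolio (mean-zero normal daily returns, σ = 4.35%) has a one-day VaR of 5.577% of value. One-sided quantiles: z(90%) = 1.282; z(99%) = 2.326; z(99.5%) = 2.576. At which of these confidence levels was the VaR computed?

Implied z = VaR/σ = 5.577 / 4.35 = 1.282.
This matches z(90%) = 1.282.

90%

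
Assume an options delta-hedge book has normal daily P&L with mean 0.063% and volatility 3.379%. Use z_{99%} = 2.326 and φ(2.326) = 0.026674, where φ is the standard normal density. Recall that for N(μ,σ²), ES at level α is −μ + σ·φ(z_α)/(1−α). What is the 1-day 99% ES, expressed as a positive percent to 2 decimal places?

Tail multiplier: φ(z)/(1−α) = 0.026674 / 0.01 = 2.667.
ES = −(0.063%) + 3.379% × 2.667 = 8.949%.

8.95%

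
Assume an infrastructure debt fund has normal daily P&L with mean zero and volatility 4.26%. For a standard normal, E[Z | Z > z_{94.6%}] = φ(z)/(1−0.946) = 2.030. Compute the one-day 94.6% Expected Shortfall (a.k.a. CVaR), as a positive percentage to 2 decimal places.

8.65%

ES = 4.26% × 2.030 = 8.648%.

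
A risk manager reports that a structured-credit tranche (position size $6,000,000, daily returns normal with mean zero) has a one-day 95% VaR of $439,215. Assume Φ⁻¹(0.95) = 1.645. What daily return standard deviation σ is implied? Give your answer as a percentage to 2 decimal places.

VaR as a fraction: $439,215 / $6,000,000 = 7.320%.
σ = VaR / z = 7.320% / 1.645 = 4.450%.

4.45%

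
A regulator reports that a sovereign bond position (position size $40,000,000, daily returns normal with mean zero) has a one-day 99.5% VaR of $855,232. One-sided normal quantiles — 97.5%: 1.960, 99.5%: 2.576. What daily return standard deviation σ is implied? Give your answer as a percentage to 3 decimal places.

0.830%

VaR as a fraction: $855,232 / $40,000,000 = 2.138%.
σ = VaR / z = 2.138% / 2.576 = 0.830%.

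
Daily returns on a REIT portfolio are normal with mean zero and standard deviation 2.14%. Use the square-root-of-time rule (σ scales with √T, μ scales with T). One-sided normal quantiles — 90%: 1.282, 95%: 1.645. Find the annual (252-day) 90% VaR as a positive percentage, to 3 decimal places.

σ_{252d} = 2.14% × √252 = 33.971%.
VaR = 1.282 × 33.971% = 43.551%.

43.551%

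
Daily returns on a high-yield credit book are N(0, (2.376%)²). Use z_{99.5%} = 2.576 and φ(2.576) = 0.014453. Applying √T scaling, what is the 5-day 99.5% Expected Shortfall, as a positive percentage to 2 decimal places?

σ_{5d} = 2.376% × √5 = 5.313%.
ES multiplier = φ(z)/(1−α) = 0.014453/0.005 = 2.891.
ES = 5.313% × 2.891 = 15.360%.

15.36%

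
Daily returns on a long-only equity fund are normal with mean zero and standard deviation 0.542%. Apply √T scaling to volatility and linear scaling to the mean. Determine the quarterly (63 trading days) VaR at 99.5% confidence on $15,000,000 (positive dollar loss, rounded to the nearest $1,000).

At 99.5%, z = 2.576.
σ_{63d} = 0.542% × √63 = 4.302%.
VaR = 2.576 × 4.302% = 11.082%.
On $15,000,000: 0.11082 × $15,000,000 = $1,662,300.

$1,662,000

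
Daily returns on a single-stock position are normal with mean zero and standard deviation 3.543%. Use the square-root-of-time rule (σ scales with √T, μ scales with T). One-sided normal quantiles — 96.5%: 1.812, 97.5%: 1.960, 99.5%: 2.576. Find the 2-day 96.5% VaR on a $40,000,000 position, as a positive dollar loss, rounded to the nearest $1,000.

$3,632,000

σ_{2d} = 3.543% × √2 = 5.011%.
VaR = 1.812 × 5.011% = 9.080%.
On $40,000,000: 0.09080 × $40,000,000 = $3,632,000.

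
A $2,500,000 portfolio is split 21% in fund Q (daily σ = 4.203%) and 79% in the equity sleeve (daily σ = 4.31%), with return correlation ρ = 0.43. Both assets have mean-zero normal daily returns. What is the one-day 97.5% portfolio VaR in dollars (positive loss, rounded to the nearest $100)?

σ_p² = 0.21²·4.203² + 0.79²·4.31² + 2·0.43·0.21·0.79·4.203·4.31 = 14.9569 (%²).
σ_p = √14.9569 = 3.867%.
At 97.5%, z = 1.960.
VaR = 1.960 × 3.867% = 7.579%; on $2,500,000 that is $189,475.

$189,500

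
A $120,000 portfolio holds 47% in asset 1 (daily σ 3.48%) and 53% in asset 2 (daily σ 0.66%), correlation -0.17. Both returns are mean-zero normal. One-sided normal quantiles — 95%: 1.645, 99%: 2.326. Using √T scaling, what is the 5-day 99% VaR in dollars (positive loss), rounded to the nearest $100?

σ_p = √(0.47²·3.48² + 0.53²·0.66² + 2·-0.17·0.47·0.53·3.48·0.66) = 1.613%.
σ_{5d} = 1.613% × √5 = 3.607%.
VaR = 2.326 × 3.607% = 8.390%; on $120,000 that is $10,068.

$10,100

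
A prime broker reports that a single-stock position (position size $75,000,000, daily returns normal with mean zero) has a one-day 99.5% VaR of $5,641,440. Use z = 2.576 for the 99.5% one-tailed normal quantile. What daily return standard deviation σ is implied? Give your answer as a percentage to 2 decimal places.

2.92%

VaR as a fraction: $5,641,440 / $75,000,000 = 7.522%.
σ = VaR / z = 7.522% / 2.576 = 2.920%.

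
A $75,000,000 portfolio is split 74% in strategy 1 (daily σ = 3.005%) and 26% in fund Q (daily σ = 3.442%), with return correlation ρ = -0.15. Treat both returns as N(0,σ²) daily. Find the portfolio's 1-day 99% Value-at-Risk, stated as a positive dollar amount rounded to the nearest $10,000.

σ_p² = 0.74²·3.005² + 0.26²·3.442² + 2·-0.15·0.74·0.26·3.005·3.442 = 5.1487 (%²).
σ_p = √5.1487 = 2.269%.
At 99%, z = 2.326.
VaR = 2.326 × 2.269% = 5.278%; on $75,000,000 that is $3,958,500.

$3,960,000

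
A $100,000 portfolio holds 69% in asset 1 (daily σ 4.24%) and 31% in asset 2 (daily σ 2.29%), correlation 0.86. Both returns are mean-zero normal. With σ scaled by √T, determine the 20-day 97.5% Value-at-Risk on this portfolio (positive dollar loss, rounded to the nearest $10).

$31,160

σ_p = √(0.69²·4.24² + 0.31²·2.29² + 2·0.86·0.69·0.31·4.24·2.29) = 3.555%.
σ_{20d} = 3.555% × √20 = 15.898%.
z(97.5%) = 1.960.
VaR = 1.960 × 15.898% = 31.160%; on $100,000 that is $31,160.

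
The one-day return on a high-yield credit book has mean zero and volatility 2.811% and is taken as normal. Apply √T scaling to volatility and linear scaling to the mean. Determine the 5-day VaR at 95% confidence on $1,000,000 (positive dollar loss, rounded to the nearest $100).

At 95%, z = 1.645.
σ_{5d} = 2.811% × √5 = 6.286%.
VaR = 1.645 × 6.286% = 10.340%.
On $1,000,000: 0.10340 × $1,000,000 = $103,400.

$103,400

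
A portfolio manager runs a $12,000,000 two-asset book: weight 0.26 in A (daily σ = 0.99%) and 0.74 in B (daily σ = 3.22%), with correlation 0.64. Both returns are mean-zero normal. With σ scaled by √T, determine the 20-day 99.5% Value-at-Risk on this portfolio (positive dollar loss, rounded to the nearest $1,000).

$3,532,000

σ_p = √(0.26²·0.99² + 0.74²·3.22² + 2·0.64·0.26·0.74·0.99·3.22) = 2.555%.
σ_{20d} = 2.555% × √20 = 11.426%.
z(99.5%) = 2.576.
VaR = 2.576 × 11.426% = 29.433%; on $12,000,000 that is $3,531,960.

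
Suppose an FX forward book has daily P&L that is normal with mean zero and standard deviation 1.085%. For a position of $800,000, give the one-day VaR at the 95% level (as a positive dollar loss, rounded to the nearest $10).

At 95% one-sided, z = 1.645.
VaR = z·σ = 1.645 × 1.085% = 1.785%.
On $800,000: 0.01785 × $800,000 = $14,280.

$14,280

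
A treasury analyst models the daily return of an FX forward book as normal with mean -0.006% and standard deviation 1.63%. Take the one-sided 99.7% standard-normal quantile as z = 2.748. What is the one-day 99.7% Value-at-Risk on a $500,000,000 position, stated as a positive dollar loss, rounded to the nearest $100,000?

VaR = −μ + z·σ = −(-0.006%) + 2.748 × 1.63% = 4.485%.
On $500,000,000: 0.04485 × $500,000,000 = $22,425,000.

$22,400,000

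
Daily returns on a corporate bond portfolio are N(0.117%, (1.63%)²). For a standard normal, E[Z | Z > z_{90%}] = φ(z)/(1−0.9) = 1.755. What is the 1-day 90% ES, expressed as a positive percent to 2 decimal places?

2.74%

ES = −(0.117%) + 1.63% × 1.755 = 2.744%.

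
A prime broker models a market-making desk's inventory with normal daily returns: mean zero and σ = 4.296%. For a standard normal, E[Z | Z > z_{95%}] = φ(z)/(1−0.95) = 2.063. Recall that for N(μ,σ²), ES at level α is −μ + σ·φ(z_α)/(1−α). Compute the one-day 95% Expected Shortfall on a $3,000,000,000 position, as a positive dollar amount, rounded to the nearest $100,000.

$265,900,000

ES = 4.296% × 2.063 = 8.863%.
On $3,000,000,000: 0.08863 × $3,000,000,000 = $265,890,000.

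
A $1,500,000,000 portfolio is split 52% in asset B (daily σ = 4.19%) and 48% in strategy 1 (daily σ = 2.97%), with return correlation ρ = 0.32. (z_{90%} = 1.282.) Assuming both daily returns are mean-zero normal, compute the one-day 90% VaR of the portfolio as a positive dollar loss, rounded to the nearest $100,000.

$56,900,000

σ_p² = 0.52²·4.19² + 0.48²·2.97² + 2·0.32·0.52·0.48·4.19·2.97 = 8.7674 (%²).
σ_p = √8.7674 = 2.961%.
VaR = 1.282 × 2.961% = 3.796%; on $1,500,000,000 that is $56,940,000.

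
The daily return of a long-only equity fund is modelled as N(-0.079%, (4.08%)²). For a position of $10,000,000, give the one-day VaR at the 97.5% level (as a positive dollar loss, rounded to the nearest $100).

At 97.5% one-sided, z = 1.960.
VaR = −μ + z·σ = −(-0.079%) + 1.960 × 4.08% = 8.076%.
On $10,000,000: 0.08076 × $10,000,000 = $807,600.

$807,600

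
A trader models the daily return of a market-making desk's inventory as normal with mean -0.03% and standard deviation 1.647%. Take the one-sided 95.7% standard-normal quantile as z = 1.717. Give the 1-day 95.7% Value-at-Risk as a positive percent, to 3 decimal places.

VaR = −μ + z·σ = −(-0.03%) + 1.717 × 1.647% = 2.858%.

2.858%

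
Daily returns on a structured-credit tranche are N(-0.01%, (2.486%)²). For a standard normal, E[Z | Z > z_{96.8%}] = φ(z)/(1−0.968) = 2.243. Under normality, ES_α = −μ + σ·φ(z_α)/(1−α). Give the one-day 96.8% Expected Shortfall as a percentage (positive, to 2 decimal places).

5.59%

ES = −(-0.01%) + 2.486% × 2.243 = 5.586%.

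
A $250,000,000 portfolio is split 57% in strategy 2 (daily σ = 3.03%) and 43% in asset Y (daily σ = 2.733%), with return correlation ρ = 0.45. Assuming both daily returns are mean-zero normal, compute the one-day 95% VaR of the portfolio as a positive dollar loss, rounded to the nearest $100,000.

$10,200,000

σ_p² = 0.57²·3.03² + 0.43²·2.733² + 2·0.45·0.57·0.43·3.03·2.733 = 6.1906 (%²).
σ_p = √6.1906 = 2.488%.
At 95%, z = 1.645.
VaR = 1.645 × 2.488% = 4.093%; on $250,000,000 that is $10,232,500.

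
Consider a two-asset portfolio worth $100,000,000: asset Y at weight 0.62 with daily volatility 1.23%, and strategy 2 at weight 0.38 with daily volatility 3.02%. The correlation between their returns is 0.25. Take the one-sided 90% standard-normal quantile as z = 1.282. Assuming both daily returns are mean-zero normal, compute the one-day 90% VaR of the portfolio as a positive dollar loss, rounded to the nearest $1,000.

σ_p² = 0.62²·1.23² + 0.38²·3.02² + 2·0.25·0.62·0.38·1.23·3.02 = 2.3361 (%²).
σ_p = √2.3361 = 1.528%.
VaR = 1.282 × 1.528% = 1.959%; on $100,000,000 that is $1,959,000.

$1,959,000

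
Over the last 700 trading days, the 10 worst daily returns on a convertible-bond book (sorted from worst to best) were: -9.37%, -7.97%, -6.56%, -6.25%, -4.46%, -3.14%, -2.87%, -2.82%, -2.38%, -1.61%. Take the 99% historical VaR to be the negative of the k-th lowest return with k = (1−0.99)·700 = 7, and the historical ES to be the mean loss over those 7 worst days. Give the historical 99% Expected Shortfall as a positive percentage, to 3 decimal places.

5.803%

The 7 worst returns sum to -40.62%.
ES = −(-40.62%) / 7 = 5.8028…% ≈ 5.803%.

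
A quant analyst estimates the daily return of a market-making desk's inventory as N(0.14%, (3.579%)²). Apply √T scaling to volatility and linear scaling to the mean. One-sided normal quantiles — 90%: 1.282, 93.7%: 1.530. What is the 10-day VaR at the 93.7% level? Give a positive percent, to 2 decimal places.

σ_{10d} = 3.579% × √10 = 11.318%; μ_{10d} = 10 × 0.14% = 1.400%.
VaR = −(1.400%) + 1.530 × 11.318% = 15.917%.

15.92%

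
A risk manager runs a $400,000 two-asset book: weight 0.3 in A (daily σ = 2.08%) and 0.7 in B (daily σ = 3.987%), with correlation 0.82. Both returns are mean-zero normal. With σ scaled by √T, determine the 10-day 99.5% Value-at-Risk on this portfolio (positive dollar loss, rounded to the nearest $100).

σ_p = √(0.3²·2.08² + 0.7²·3.987² + 2·0.82·0.3·0.7·2.08·3.987) = 3.322%.
σ_{10d} = 3.322% × √10 = 10.505%.
z(99.5%) = 2.576.
VaR = 2.576 × 10.505% = 27.061%; on $400,000 that is $108,244.

$108,200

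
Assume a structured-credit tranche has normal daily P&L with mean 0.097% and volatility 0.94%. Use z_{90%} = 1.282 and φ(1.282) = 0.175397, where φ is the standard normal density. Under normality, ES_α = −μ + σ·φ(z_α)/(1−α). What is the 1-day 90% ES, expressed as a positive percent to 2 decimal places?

1.55%

Tail multiplier: φ(z)/(1−α) = 0.175397 / 0.1 = 1.754.
ES = −(0.097%) + 0.94% × 1.754 = 1.552%.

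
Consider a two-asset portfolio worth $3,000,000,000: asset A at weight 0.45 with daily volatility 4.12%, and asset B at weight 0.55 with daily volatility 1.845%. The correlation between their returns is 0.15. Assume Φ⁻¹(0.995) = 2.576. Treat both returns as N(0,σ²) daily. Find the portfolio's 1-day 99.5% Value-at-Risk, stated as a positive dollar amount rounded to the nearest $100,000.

σ_p² = 0.45²·4.12² + 0.55²·1.845² + 2·0.15·0.45·0.55·4.12·1.845 = 5.0314 (%²).
σ_p = √5.0314 = 2.243%.
VaR = 2.576 × 2.243% = 5.778%; on $3,000,000,000 that is $173,340,000.

$173,300,000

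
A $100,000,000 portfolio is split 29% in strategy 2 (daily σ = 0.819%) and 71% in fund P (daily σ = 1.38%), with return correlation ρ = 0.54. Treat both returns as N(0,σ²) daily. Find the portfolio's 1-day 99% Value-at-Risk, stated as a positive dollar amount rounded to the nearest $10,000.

σ_p² = 0.29²·0.819² + 0.71²·1.38² + 2·0.54·0.29·0.71·0.819·1.38 = 1.2677 (%²).
σ_p = √1.2677 = 1.126%.
At 99%, z = 2.326.
VaR = 2.326 × 1.126% = 2.619%; on $100,000,000 that is $2,619,000.

$2,620,000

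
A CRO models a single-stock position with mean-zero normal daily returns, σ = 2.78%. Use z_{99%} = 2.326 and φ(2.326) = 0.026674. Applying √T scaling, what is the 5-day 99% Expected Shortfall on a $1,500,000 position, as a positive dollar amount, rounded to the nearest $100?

σ_{5d} = 2.78% × √5 = 6.216%.
ES multiplier = φ(z)/(1−α) = 0.026674/0.01 = 2.667.
ES = 6.216% × 2.667 = 16.578%; on $1,500,000: $248,670.

$248,700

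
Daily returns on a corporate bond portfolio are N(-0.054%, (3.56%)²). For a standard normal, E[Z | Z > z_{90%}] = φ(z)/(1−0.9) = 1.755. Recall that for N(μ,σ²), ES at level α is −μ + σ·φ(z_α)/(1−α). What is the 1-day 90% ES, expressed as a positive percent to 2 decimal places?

6.30%

ES = −(-0.054%) + 3.56% × 1.755 = 6.302%.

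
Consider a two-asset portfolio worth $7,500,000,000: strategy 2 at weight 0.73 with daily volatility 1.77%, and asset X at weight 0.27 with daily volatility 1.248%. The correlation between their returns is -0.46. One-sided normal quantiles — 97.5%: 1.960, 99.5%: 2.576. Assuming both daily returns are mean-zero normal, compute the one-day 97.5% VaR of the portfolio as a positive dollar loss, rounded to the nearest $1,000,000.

$173,000,000

σ_p² = 0.73²·1.77² + 0.27²·1.248² + 2·-0.46·0.73·0.27·1.77·1.248 = 1.3825 (%²).
σ_p = √1.3825 = 1.176%.
VaR = 1.960 × 1.176% = 2.305%; on $7,500,000,000 that is $172,875,000.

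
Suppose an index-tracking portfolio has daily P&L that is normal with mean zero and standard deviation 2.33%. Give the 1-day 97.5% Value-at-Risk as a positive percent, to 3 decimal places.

4.567%

At 97.5% one-sided, z = 1.960.
VaR = z·σ = 1.960 × 2.33% = 4.567%.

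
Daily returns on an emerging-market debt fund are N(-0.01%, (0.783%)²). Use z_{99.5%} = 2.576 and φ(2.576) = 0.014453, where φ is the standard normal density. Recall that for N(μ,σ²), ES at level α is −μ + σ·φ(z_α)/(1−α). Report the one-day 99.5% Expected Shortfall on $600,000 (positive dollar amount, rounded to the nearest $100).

$13,600

Tail multiplier: φ(z)/(1−α) = 0.014453 / 0.005 = 2.891.
ES = −(-0.01%) + 0.783% × 2.891 = 2.274%.
On $600,000: 0.02274 × $600,000 = $13,644.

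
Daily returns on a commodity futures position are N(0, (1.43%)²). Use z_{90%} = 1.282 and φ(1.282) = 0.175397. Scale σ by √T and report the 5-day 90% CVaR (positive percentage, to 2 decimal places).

σ_{5d} = 1.43% × √5 = 3.198%.
ES multiplier = φ(z)/(1−α) = 0.175397/0.1 = 1.754.
ES = 3.198% × 1.754 = 5.609%.

5.61%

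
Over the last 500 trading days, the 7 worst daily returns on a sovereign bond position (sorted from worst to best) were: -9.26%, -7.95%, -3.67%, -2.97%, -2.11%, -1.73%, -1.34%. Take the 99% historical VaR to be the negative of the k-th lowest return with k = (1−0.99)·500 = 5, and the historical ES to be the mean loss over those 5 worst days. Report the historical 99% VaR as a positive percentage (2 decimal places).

2.11%

k = 5; the 5th lowest return is -2.11%, so VaR = 2.11%.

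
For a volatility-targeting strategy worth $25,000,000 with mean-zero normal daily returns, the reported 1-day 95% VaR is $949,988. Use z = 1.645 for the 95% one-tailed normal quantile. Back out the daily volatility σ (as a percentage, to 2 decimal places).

2.31%

VaR as a fraction: $949,988 / $25,000,000 = 3.800%.
σ = VaR / z = 3.800% / 1.645 = 2.310%.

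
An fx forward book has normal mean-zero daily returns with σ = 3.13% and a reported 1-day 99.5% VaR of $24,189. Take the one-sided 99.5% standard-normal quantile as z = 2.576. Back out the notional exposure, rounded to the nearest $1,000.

$300,000

VaR as a fraction of value: z·σ = 2.576 × 3.13% = 8.06288%.
Position = $24,189 / 0.0806288 = $300,004.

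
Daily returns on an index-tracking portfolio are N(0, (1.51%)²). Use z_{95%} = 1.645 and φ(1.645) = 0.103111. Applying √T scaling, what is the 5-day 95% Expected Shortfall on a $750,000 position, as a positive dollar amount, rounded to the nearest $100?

$52,200

σ_{5d} = 1.51% × √5 = 3.376%.
ES multiplier = φ(z)/(1−α) = 0.103111/0.05 = 2.062.
ES = 3.376% × 2.062 = 6.961%; on $750,000: $52,208.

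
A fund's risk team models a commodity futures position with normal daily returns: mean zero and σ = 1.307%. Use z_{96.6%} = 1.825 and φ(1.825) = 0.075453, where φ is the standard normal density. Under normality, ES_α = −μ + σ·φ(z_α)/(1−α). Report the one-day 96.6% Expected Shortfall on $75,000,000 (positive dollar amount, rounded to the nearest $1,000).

$2,175,000

Tail multiplier: φ(z)/(1−α) = 0.075453 / 0.034 = 2.219.
ES = 1.307% × 2.219 = 2.900%.
On $75,000,000: 0.02900 × $75,000,000 = $2,175,000.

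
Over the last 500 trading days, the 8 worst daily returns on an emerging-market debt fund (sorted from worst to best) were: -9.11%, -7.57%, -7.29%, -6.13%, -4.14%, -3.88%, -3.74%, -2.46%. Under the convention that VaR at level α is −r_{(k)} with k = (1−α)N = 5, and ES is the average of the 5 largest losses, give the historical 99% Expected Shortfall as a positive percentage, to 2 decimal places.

6.85%

The 5 worst returns sum to -34.24%.
ES = −(-34.24%) / 5 = 6.848% ≈ 6.85%.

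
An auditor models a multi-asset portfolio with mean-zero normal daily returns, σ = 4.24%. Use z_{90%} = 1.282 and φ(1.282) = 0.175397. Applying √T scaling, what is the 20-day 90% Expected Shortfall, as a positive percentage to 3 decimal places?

33.259%

σ_{20d} = 4.24% × √20 = 18.962%.
ES multiplier = φ(z)/(1−α) = 0.175397/0.1 = 1.754.
ES = 18.962% × 1.754 = 33.259%.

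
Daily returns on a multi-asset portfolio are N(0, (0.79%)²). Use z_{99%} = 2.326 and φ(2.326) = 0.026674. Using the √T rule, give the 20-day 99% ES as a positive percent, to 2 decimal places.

σ_{20d} = 0.79% × √20 = 3.533%.
ES multiplier = φ(z)/(1−α) = 0.026674/0.01 = 2.667.
ES = 3.533% × 2.667 = 9.423%.

9.42%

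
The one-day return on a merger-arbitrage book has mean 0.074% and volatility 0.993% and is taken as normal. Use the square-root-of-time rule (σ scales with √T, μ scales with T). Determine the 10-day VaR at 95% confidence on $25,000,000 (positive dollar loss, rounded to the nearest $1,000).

At 95%, z = 1.645.
σ_{10d} = 0.993% × √10 = 3.140%; μ_{10d} = 10 × 0.074% = 0.740%.
VaR = −(0.740%) + 1.645 × 3.140% = 4.425%.
On $25,000,000: 0.04425 × $25,000,000 = $1,106,250.

$1,106,000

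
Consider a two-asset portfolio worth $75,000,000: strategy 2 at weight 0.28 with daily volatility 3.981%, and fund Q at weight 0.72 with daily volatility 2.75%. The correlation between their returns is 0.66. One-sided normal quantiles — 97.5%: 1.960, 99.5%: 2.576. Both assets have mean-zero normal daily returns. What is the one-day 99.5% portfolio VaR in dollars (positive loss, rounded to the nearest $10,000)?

$5,490,000

σ_p² = 0.28²·3.981² + 0.72²·2.75² + 2·0.66·0.28·0.72·3.981·2.75 = 8.0762 (%²).
σ_p = √8.0762 = 2.842%.
VaR = 2.576 × 2.842% = 7.321%; on $75,000,000 that is $5,490,750.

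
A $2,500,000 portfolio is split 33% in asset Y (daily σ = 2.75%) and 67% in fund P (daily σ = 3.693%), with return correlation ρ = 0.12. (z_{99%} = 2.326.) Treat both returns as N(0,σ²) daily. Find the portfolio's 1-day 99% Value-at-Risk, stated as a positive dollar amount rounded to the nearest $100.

σ_p² = 0.33²·2.75² + 0.67²·3.693² + 2·0.12·0.33·0.67·2.75·3.693 = 7.4847 (%²).
σ_p = √7.4847 = 2.736%.
VaR = 2.326 × 2.736% = 6.364%; on $2,500,000 that is $159,100.

$159,100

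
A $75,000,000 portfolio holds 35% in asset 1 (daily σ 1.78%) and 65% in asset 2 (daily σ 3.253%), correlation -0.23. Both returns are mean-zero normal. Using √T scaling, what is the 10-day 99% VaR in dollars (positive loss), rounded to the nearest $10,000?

σ_p = √(0.35²·1.78² + 0.65²·3.253² + 2·-0.23·0.35·0.65·1.78·3.253) = 2.062%.
σ_{10d} = 2.062% × √10 = 6.521%.
z(99%) = 2.326.
VaR = 2.326 × 6.521% = 15.168%; on $75,000,000 that is $11,376,000.

$11,380,000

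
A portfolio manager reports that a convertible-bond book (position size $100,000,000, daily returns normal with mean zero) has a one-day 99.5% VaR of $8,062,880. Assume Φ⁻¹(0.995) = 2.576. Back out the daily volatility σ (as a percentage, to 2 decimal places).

3.13%

VaR as a fraction: $8,062,880 / $100,000,000 = 8.063%.
σ = VaR / z = 8.063% / 2.576 = 3.130%.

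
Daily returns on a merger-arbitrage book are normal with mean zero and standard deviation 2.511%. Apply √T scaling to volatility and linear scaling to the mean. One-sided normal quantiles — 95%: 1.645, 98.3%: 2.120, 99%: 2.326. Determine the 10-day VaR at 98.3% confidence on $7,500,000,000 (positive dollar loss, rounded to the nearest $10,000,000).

σ_{10d} = 2.511% × √10 = 7.940%.
VaR = 2.120 × 7.940% = 16.833%.
On $7,500,000,000: 0.16833 × $7,500,000,000 = $1,262,475,000.

$1,260,000,000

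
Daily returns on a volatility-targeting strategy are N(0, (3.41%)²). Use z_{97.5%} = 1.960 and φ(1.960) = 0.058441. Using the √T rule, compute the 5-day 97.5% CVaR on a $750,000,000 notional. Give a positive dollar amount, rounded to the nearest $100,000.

$133,700,000

σ_{5d} = 3.41% × √5 = 7.625%.
ES multiplier = φ(z)/(1−α) = 0.058441/0.025 = 2.338.
ES = 7.625% × 2.338 = 17.827%; on $750,000,000: $133,702,500.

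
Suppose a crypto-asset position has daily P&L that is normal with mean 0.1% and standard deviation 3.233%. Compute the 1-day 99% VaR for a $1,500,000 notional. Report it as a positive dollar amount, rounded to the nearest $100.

At 99% one-sided, z = 2.326.
VaR = −μ + z·σ = −(0.1%) + 2.326 × 3.233% = 7.420%.
On $1,500,000: 0.07420 × $1,500,000 = $111,300.

$111,300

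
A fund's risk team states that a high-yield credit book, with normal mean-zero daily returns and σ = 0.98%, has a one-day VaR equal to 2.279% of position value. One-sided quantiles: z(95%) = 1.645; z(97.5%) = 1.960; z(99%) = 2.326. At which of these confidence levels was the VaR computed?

Implied z = VaR/σ = 2.279 / 0.98 = 2.326.
This matches z(99%) = 2.326.

99%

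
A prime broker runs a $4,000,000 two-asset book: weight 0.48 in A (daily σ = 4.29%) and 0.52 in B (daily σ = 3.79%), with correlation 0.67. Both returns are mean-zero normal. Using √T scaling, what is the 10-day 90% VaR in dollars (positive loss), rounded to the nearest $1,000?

$597,000

σ_p = √(0.48²·4.29² + 0.52²·3.79² + 2·0.67·0.48·0.52·4.29·3.79) = 3.683%.
σ_{10d} = 3.683% × √10 = 11.647%.
z(90%) = 1.282.
VaR = 1.282 × 11.647% = 14.931%; on $4,000,000 that is $597,240.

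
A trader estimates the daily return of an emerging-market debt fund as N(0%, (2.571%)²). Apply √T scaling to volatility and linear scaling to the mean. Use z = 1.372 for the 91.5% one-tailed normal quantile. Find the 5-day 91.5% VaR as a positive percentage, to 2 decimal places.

7.89%

σ_{5d} = 2.571% × √5 = 5.749%.
VaR = 1.372 × 5.749% = 7.888%.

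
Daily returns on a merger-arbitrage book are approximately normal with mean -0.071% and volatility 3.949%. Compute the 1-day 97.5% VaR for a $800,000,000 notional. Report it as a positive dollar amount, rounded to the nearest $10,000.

$62,490,000

At 97.5% one-sided, z = 1.960.
VaR = −μ + z·σ = −(-0.071%) + 1.960 × 3.949% = 7.811%.
On $800,000,000: 0.07811 × $800,000,000 = $62,488,000.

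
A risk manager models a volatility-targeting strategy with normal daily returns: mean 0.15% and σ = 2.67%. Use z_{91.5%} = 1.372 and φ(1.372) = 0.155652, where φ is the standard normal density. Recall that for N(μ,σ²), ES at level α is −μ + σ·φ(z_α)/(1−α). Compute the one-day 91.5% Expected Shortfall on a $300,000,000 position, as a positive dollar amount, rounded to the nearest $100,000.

Tail multiplier: φ(z)/(1−α) = 0.155652 / 0.085 = 1.831.
ES = −(0.15%) + 2.67% × 1.831 = 4.739%.
On $300,000,000: 0.04739 × $300,000,000 = $14,217,000.

$14,200,000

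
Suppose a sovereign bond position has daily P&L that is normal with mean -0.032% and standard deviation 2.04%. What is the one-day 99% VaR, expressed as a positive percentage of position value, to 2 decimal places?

At 99% one-sided, z = 2.326.
VaR = −μ + z·σ = −(-0.032%) + 2.326 × 2.04% = 4.777%.

4.78%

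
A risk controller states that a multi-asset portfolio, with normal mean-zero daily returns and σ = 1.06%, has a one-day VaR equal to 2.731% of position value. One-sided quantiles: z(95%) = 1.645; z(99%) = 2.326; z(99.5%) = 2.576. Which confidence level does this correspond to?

99.5%

Implied z = VaR/σ = 2.731 / 1.06 = 2.576.
This matches z(99.5%) = 2.576.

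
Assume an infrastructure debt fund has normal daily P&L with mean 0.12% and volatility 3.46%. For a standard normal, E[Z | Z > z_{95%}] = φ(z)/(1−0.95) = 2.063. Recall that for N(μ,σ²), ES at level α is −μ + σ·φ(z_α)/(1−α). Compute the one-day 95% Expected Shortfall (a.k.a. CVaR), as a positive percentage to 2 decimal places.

7.02%

ES = −(0.12%) + 3.46% × 2.063 = 7.018%.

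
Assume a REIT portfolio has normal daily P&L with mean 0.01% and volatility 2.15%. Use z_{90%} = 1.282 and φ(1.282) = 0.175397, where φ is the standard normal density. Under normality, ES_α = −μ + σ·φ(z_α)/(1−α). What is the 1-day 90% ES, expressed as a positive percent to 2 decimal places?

Tail multiplier: φ(z)/(1−α) = 0.175397 / 0.1 = 1.754.
ES = −(0.01%) + 2.15% × 1.754 = 3.761%.

3.76%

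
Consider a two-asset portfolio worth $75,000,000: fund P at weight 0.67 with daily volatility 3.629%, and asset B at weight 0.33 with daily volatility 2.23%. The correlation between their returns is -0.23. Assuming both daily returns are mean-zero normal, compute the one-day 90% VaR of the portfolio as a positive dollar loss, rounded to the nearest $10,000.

$2,280,000

σ_p² = 0.67²·3.629² + 0.33²·2.23² + 2·-0.23·0.67·0.33·3.629·2.23 = 5.6303 (%²).
σ_p = √5.6303 = 2.373%.
At 90%, z = 1.282.
VaR = 1.282 × 2.373% = 3.042%; on $75,000,000 that is $2,281,500.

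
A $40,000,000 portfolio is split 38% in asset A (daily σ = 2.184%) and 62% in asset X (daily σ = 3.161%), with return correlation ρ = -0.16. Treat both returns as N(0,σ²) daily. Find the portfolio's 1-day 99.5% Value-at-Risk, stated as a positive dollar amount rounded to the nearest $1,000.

$2,063,000

σ_p² = 0.38²·2.184² + 0.62²·3.161² + 2·-0.16·0.38·0.62·2.184·3.161 = 4.0092 (%²).
σ_p = √4.0092 = 2.002%.
At 99.5%, z = 2.576.
VaR = 2.576 × 2.002% = 5.157%; on $40,000,000 that is $2,062,800.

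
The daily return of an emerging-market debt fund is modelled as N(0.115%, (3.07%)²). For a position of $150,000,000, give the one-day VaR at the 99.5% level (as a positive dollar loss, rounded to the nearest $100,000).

$11,700,000

At 99.5% one-sided, z = 2.576.
VaR = −μ + z·σ = −(0.115%) + 2.576 × 3.07% = 7.793%.
On $150,000,000: 0.07793 × $150,000,000 = $11,689,500.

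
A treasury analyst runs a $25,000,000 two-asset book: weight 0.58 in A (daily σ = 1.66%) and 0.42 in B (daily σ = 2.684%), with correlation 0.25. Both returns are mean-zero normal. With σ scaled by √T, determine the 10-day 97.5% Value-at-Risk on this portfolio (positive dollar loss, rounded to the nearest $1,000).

$2,565,000

σ_p = √(0.58²·1.66² + 0.42²·2.684² + 2·0.25·0.58·0.42·1.66·2.684) = 1.655%.
σ_{10d} = 1.655% × √10 = 5.234%.
z(97.5%) = 1.960.
VaR = 1.960 × 5.234% = 10.259%; on $25,000,000 that is $2,564,750.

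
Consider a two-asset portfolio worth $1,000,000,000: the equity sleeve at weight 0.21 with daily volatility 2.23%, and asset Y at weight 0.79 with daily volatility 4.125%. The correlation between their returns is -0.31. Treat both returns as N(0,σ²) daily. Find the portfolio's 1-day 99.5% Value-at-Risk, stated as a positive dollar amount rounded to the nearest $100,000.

$81,000,000

σ_p² = 0.21²·2.23² + 0.79²·4.125² + 2·-0.31·0.21·0.79·2.23·4.125 = 9.8926 (%²).
σ_p = √9.8926 = 3.145%.
At 99.5%, z = 2.576.
VaR = 2.576 × 3.145% = 8.102%; on $1,000,000,000 that is $81,020,000.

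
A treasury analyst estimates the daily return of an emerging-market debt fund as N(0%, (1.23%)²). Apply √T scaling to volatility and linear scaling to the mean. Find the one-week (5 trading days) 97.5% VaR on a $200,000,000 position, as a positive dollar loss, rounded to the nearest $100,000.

$10,800,000

At 97.5%, z = 1.960.
σ_{5d} = 1.23% × √5 = 2.750%.
VaR = 1.960 × 2.750% = 5.390%.
On $200,000,000: 0.05390 × $200,000,000 = $10,780,000.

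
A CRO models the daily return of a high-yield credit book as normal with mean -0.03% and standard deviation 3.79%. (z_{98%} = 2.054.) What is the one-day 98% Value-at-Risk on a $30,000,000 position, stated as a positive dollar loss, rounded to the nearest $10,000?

$2,340,000

VaR = −μ + z·σ = −(-0.03%) + 2.054 × 3.79% = 7.815%.
On $30,000,000: 0.07815 × $30,000,000 = $2,344,500.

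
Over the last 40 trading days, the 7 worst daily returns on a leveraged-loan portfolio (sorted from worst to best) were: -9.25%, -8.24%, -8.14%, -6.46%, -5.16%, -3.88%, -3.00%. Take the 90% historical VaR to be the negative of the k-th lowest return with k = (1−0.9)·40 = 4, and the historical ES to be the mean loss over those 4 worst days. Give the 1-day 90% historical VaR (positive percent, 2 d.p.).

k = 4; the 4th lowest return is -6.46%, so VaR = 6.46%.

6.46%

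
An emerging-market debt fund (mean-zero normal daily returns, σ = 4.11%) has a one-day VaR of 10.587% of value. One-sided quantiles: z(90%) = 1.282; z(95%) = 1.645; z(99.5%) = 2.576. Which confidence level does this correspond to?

Implied z = VaR/σ = 10.587 / 4.11 = 2.576.
This matches z(99.5%) = 2.576.

99.5%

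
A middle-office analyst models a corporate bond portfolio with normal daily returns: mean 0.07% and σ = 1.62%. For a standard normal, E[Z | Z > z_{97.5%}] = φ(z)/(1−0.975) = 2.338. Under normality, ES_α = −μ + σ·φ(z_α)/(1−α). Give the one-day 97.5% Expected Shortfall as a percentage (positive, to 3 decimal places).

3.718%

ES = −(0.07%) + 1.62% × 2.338 = 3.718%.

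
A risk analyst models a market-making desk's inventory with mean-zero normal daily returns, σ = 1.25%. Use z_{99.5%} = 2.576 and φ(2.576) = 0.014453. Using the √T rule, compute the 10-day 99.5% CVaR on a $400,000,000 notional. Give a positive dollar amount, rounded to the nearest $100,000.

σ_{10d} = 1.25% × √10 = 3.953%.
ES multiplier = φ(z)/(1−α) = 0.014453/0.005 = 2.891.
ES = 3.953% × 2.891 = 11.428%; on $400,000,000: $45,712,000.

$45,700,000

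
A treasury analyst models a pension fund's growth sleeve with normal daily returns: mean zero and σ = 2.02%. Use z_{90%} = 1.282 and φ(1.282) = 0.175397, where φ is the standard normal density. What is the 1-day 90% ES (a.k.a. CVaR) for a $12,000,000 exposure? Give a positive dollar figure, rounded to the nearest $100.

$425,200

Tail multiplier: φ(z)/(1−α) = 0.175397 / 0.1 = 1.754.
ES = 2.02% × 1.754 = 3.543%.
On $12,000,000: 0.03543 × $12,000,000 = $425,160.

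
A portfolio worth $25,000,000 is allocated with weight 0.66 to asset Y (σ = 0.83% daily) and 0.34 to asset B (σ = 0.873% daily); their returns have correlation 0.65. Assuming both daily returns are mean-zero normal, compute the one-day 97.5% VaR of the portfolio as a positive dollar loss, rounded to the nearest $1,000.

$379,000

σ_p² = 0.66²·0.83² + 0.34²·0.873² + 2·0.65·0.66·0.34·0.83·0.873 = 0.5996 (%²).
σ_p = √0.5996 = 0.774%.
At 97.5%, z = 1.960.
VaR = 1.960 × 0.774% = 1.517%; on $25,000,000 that is $379,250.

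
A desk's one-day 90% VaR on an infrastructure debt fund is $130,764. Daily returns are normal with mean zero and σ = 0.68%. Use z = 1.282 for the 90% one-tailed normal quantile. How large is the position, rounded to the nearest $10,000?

VaR as a fraction of value: z·σ = 1.282 × 0.68% = 0.87176%.
Position = $130,764 / 0.0087176 = $15,000,000.

$15,000,000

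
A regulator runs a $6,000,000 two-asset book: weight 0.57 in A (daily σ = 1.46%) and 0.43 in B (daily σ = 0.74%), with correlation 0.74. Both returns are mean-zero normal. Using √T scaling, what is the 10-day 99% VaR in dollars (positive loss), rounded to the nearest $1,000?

$481,000

σ_p = √(0.57²·1.46² + 0.43²·0.74² + 2·0.74·0.57·0.43·1.46·0.74) = 1.089%.
σ_{10d} = 1.089% × √10 = 3.444%.
z(99%) = 2.326.
VaR = 2.326 × 3.444% = 8.011%; on $6,000,000 that is $480,660.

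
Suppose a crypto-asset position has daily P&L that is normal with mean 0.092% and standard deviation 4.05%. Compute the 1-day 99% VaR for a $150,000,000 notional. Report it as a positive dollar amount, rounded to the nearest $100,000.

$14,000,000

At 99% one-sided, z = 2.326.
VaR = −μ + z·σ = −(0.092%) + 2.326 × 4.05% = 9.328%.
On $150,000,000: 0.09328 × $150,000,000 = $13,992,000.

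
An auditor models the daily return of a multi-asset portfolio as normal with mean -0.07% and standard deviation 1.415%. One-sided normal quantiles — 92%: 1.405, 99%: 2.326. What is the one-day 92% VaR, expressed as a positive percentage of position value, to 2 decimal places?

VaR = −μ + z·σ = −(-0.07%) + 1.405 × 1.415% = 2.058%.

2.06%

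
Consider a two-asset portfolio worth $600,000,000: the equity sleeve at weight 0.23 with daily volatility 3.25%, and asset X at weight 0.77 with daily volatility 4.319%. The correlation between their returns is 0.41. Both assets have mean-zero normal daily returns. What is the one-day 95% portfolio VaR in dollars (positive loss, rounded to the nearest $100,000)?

σ_p² = 0.23²·3.25² + 0.77²·4.319² + 2·0.41·0.23·0.77·3.25·4.319 = 13.6570 (%²).
σ_p = √13.6570 = 3.696%.
At 95%, z = 1.645.
VaR = 1.645 × 3.696% = 6.080%; on $600,000,000 that is $36,480,000.

$36,500,000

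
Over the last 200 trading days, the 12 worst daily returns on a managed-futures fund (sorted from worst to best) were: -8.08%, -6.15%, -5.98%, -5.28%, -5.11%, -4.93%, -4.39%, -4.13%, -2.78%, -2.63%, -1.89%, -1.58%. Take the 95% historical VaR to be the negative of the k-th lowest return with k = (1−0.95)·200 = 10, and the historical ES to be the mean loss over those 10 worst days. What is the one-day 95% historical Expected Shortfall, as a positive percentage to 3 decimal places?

4.946%

The 10 worst returns sum to -49.46%.
ES = −(-49.46%) / 10 = 4.946%.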